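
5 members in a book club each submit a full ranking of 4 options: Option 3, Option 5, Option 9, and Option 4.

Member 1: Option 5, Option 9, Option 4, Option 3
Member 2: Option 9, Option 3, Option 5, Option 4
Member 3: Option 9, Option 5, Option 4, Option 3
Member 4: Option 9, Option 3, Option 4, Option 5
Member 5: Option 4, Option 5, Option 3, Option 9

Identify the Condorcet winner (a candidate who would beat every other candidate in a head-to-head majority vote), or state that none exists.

Head-to-head results (5 voters total):
Option 3 vs Option 5: Option 5 wins 3–2.
Option 3 vs Option 9: Option 9 wins 4–1.
Option 3 vs Option 4: Option 4 wins 3–2.
Option 5 vs Option 9: Option 9 wins 3–2.
Option 5 vs Option 4: Option 5 wins 3–2.
Option 9 vs Option 4: Option 9 wins 4–1.
Option 9 beats each rival — Option 3 (4–1), Option 5 (3–2), Option 4 (4–1) — so Option 9 is the Condorcet winner.

Option 9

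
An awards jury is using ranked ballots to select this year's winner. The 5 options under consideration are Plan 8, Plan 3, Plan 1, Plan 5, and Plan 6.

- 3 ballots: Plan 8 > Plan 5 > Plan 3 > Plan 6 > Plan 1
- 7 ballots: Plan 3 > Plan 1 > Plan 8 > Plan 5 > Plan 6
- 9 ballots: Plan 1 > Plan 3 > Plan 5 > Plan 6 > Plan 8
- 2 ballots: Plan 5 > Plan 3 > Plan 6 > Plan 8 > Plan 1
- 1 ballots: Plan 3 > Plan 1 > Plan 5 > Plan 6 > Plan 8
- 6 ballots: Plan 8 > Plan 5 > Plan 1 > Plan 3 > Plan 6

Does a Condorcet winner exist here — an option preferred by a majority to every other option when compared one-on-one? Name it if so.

Head-to-head results (28 voters total):
Plan 8 vs Plan 3: Plan 3 wins 19–9.
Plan 8 vs Plan 1: Plan 1 wins 17–11.
Plan 8 vs Plan 5: Plan 8 wins 16–12.
Plan 8 vs Plan 6: Plan 8 wins 16–12.
Plan 3 vs Plan 1: Plan 1 wins 15–13.
Plan 3 vs Plan 5: Plan 3 wins 17–11.
Plan 3 vs Plan 6: Plan 3 wins 28–0.
Plan 1 vs Plan 5: Plan 1 wins 17–11.
Plan 1 vs Plan 6: Plan 1 wins 23–5.
Plan 5 vs Plan 6: Plan 5 wins 28–0.
Plan 1 beats each rival — Plan 8 (17–11), Plan 3 (15–13), Plan 5 (17–11), Plan 6 (23–5) — so Plan 1 is the Condorcet winner.

Plan 1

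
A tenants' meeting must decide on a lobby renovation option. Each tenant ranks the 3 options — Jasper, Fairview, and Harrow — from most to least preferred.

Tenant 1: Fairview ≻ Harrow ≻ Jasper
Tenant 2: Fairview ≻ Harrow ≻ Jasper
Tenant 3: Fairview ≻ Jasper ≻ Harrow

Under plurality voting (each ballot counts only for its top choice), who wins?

First-place vote totals:
  Jasper: 0
  Fairview: 3
  Harrow: 0
Fairview has the most first-place votes.

Fairview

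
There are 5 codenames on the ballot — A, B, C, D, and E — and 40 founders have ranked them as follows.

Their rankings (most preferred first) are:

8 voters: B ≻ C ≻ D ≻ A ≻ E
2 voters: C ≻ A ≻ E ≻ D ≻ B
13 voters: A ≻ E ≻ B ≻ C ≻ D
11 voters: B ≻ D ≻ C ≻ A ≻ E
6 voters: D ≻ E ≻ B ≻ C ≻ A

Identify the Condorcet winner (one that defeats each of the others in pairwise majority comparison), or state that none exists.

None — there is no Condorcet winner

Head-to-head results (40 voters total):
A vs B: B wins 25–15.
A vs C: C wins 27–13.
A vs D: D wins 25–15.
A vs E: A wins 34–6.
B vs C: B wins 38–2.
B vs D: B wins 32–8.
B vs E: E wins 21–19.
C vs D: C wins 23–17.
C vs E: C wins 21–19.
D vs E: D wins 25–15.
No candidate beats all others: A beats E beats B beats A, a majority cycle.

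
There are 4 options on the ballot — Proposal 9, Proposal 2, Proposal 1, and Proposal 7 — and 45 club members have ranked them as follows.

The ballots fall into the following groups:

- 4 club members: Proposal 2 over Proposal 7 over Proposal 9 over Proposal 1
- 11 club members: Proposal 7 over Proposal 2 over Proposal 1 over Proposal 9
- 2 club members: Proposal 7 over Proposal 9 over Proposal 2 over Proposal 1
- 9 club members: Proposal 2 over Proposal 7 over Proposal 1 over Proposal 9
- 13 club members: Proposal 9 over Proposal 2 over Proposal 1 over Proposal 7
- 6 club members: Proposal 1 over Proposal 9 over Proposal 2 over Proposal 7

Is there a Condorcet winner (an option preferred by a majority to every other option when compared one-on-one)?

Head-to-head results (45 voters total):
Proposal 9 vs Proposal 2: Proposal 2 wins 24–21.
Proposal 9 vs Proposal 1: Proposal 1 wins 26–19.
Proposal 9 vs Proposal 7: Proposal 7 wins 26–19.
Proposal 2 vs Proposal 1: Proposal 2 wins 39–6.
Proposal 2 vs Proposal 7: Proposal 2 wins 32–13.
Proposal 1 vs Proposal 7: Proposal 7 wins 26–19.
Proposal 2 beats each rival — Proposal 9 (24–21), Proposal 1 (39–6), Proposal 7 (32–13) — so Proposal 2 is the Condorcet winner.

Yes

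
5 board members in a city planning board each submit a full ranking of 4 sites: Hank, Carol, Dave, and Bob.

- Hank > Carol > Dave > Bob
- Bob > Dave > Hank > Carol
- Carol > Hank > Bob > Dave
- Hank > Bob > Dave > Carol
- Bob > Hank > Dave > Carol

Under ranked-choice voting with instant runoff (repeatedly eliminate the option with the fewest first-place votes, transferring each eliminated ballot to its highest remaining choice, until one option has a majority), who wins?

Hank

Round 1: Hank 2, Bob 2, Carol 1, Dave 0. Dave has the fewest and is eliminated.
Round 2: Hank 2, Bob 2, Carol 1. Carol has the fewest and is eliminated.
Round 3: Hank 3, Bob 2. Hank has a majority.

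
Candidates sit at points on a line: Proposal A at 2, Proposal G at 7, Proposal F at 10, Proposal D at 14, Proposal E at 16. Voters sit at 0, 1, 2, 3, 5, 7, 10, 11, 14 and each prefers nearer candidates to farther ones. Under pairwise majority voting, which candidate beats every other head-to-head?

Proposal G

With single-peaked preferences on a line, the Condorcet winner is the candidate closest to the median voter.
The median voter (position 5) is closest to Proposal G at 7.
Check: Proposal G vs Proposal E — voters closer to Proposal G: 8 of 9.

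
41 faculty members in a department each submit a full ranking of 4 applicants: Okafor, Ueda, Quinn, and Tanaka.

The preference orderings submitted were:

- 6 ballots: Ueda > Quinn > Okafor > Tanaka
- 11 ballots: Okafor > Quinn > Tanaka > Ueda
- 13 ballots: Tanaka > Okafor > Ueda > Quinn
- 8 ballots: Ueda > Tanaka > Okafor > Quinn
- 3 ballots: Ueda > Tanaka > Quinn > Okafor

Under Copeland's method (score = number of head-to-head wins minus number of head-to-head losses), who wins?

Pairwise results:
  Okafor vs Ueda: Okafor wins 24–17.
  Okafor vs Quinn: Okafor wins 32–9.
  Okafor vs Tanaka: Tanaka wins 24–17.
  Ueda vs Quinn: Ueda wins 30–11.
  Ueda vs Tanaka: Tanaka wins 24–17.
  Quinn vs Tanaka: Tanaka wins 24–17.
Copeland scores (wins − losses):
  Okafor: 2 − 1 = 1
  Ueda: 1 − 2 = -1
  Quinn: 0 − 3 = -3
  Tanaka: 3 − 0 = 3
Tanaka has the best Copeland score.

Tanaka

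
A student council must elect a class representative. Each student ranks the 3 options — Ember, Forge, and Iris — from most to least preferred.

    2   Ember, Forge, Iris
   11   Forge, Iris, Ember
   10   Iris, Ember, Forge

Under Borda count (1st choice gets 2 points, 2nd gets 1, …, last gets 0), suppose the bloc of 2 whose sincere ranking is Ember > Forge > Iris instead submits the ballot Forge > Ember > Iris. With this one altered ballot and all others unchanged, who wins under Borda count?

Iris

Borda totals with the altered ballot: Ember 12, Forge 26, Iris 31.
The winner is unchanged: still Iris.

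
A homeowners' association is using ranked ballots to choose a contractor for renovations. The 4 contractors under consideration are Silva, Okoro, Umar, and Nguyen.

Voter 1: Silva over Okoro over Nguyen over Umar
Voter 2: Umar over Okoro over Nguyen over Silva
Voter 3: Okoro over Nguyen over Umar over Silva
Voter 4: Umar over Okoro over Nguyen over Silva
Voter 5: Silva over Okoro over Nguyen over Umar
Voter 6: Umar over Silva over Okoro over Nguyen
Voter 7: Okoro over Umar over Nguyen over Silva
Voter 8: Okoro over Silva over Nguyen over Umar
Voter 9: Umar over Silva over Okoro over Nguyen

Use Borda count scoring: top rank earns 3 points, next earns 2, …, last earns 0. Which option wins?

Borda scores:
  Silva: 3 + 0 + 0 + 0 + 3 + 2 + 0 + 2 + 2 = 12
  Okoro: 2 + 2 + 3 + 2 + 2 + 1 + 3 + 3 + 1 = 19
  Umar: 0 + 3 + 1 + 3 + 0 + 3 + 2 + 0 + 3 = 15
  Nguyen: 1 + 1 + 2 + 1 + 1 + 0 + 1 + 1 + 0 = 8
Okoro has the highest total.

Okoro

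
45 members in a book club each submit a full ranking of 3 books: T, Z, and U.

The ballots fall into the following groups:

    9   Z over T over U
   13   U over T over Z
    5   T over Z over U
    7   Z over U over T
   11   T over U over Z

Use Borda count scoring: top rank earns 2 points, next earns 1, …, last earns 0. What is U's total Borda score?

44

Borda scores:
  T: 9·1 + 13·1 + 5·2 + 7·0 + 11·2 = 54
  Z: 9·2 + 13·0 + 5·1 + 7·2 + 11·0 = 37
  U: 9·0 + 13·2 + 5·0 + 7·1 + 11·1 = 44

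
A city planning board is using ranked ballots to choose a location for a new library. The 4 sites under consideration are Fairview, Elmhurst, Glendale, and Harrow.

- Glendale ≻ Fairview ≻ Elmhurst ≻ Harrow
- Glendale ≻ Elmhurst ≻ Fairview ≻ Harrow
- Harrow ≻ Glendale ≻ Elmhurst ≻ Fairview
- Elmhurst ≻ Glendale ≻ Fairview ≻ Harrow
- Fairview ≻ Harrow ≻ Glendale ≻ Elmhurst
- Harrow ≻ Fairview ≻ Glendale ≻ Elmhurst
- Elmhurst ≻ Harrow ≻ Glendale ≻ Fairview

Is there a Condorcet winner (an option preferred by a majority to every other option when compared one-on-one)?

No

Head-to-head results (7 voters total):
Fairview vs Elmhurst: Elmhurst wins 4–3.
Fairview vs Glendale: Glendale wins 5–2.
Fairview vs Harrow: Fairview wins 4–3.
Elmhurst vs Glendale: Glendale wins 5–2.
Elmhurst vs Harrow: Elmhurst wins 4–3.
Glendale vs Harrow: Harrow wins 4–3.
No candidate beats all others: Fairview beats Harrow beats Glendale beats Fairview, a majority cycle.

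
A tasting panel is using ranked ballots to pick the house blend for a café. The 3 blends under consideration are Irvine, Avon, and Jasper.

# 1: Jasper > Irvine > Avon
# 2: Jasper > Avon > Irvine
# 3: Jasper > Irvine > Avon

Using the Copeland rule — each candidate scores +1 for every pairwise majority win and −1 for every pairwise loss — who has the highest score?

Pairwise results:
  Irvine vs Avon: Irvine wins 2–1.
  Irvine vs Jasper: Jasper wins 3–0.
  Avon vs Jasper: Jasper wins 3–0.
Copeland scores (wins − losses):
  Irvine: 1 − 1 = 0
  Avon: 0 − 2 = -2
  Jasper: 2 − 0 = 2
Jasper has the best Copeland score.

Jasper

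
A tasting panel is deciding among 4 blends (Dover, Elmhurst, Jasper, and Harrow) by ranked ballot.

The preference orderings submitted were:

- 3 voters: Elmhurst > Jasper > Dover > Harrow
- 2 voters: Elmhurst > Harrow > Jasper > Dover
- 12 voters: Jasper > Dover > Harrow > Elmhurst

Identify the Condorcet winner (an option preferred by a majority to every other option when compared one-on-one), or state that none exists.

Jasper

Head-to-head results (17 voters total):
Dover vs Elmhurst: Dover wins 12–5.
Dover vs Jasper: Jasper wins 17–0.
Dover vs Harrow: Dover wins 15–2.
Elmhurst vs Jasper: Jasper wins 12–5.
Elmhurst vs Harrow: Harrow wins 12–5.
Jasper vs Harrow: Jasper wins 15–2.
Jasper beats each rival — Dover (17–0), Elmhurst (12–5), Harrow (15–2) — so Jasper is the Condorcet winner.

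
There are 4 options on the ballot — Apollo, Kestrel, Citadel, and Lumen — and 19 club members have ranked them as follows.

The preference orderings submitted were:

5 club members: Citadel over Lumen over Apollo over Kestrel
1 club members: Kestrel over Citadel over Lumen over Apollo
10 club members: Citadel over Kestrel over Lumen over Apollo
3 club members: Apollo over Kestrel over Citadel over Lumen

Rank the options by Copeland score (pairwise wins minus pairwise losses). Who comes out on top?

Citadel

Pairwise results:
  Apollo vs Kestrel: Kestrel wins 11–8.
  Apollo vs Citadel: Citadel wins 16–3.
  Apollo vs Lumen: Lumen wins 16–3.
  Kestrel vs Citadel: Citadel wins 15–4.
  Kestrel vs Lumen: Kestrel wins 14–5.
  Citadel vs Lumen: Citadel wins 19–0.
Copeland scores (wins − losses):
  Apollo: 0 − 3 = -3
  Kestrel: 2 − 1 = 1
  Citadel: 3 − 0 = 3
  Lumen: 1 − 2 = -1
Citadel has the best Copeland score.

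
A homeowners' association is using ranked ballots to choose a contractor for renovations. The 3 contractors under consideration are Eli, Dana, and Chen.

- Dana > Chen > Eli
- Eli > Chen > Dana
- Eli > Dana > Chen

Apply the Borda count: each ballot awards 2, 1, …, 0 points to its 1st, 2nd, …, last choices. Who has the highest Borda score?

Borda scores:
  Eli: 0 + 2 + 2 = 4
  Dana: 2 + 0 + 1 = 3
  Chen: 1 + 1 + 0 = 2
Eli has the highest total.

Eli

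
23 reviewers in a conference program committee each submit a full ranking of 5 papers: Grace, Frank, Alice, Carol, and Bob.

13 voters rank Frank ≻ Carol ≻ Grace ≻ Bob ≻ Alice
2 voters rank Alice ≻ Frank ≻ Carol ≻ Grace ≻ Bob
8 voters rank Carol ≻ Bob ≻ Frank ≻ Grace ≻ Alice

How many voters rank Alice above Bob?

Ballots ranking Alice above Bob: 2.
Ballots ranking Bob above Alice: 13+8 = 21.
So 2 of 23 voters prefer Alice to Bob.

2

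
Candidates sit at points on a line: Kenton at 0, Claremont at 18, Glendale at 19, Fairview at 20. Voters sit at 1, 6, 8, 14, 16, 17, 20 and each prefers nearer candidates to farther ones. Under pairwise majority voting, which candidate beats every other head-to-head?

With single-peaked preferences on a line, the Condorcet winner is the candidate closest to the median voter.
The median voter (position 14) is closest to Claremont at 18.
Check: Claremont vs Glendale — voters closer to Claremont: 6 of 7.

Claremont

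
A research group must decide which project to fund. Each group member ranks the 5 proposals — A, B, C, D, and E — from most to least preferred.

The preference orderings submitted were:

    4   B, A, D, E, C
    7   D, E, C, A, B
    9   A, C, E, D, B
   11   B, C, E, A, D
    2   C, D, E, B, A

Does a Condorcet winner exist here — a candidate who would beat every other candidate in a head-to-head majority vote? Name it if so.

C

Head-to-head results (33 voters total):
A vs B: B wins 17–16.
A vs C: C wins 20–13.
A vs D: A wins 24–9.
A vs E: E wins 20–13.
B vs C: C wins 18–15.
B vs D: D wins 18–15.
B vs E: E wins 18–15.
C vs D: C wins 22–11.
C vs E: C wins 22–11.
D vs E: E wins 20–13.
C beats each rival — A (20–13), B (18–15), D (22–11), E (22–11) — so C is the Condorcet winner.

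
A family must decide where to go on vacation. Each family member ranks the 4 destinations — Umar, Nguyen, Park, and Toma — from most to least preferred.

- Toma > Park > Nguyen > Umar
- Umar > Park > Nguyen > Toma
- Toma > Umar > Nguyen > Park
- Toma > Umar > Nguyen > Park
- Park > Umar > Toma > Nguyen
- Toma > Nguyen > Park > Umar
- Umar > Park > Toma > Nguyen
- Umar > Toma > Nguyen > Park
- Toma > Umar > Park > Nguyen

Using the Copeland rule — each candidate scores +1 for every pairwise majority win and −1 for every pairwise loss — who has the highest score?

Toma

Pairwise results:
  Umar vs Nguyen: Umar wins 7–2.
  Umar vs Park: Umar wins 6–3.
  Umar vs Toma: Toma wins 5–4.
  Nguyen vs Park: Park wins 5–4.
  Nguyen vs Toma: Toma wins 8–1.
  Park vs Toma: Toma wins 6–3.
Copeland scores (wins − losses):
  Umar: 2 − 1 = 1
  Nguyen: 0 − 3 = -3
  Park: 1 − 2 = -1
  Toma: 3 − 0 = 3
Toma has the best Copeland score.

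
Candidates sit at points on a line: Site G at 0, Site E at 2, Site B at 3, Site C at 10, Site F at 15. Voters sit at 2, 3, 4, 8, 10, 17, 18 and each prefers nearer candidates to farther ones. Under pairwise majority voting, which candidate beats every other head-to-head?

Site C

With single-peaked preferences on a line, the Condorcet winner is the candidate closest to the median voter.
The median voter (position 8) is closest to Site C at 10.
Check: Site C vs Site F — voters closer to Site C: 5 of 7.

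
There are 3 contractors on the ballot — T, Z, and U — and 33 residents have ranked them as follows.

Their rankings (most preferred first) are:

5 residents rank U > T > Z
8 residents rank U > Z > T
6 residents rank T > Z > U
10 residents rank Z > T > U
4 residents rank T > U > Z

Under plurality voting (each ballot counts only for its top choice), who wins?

U

First-place vote totals:
  T: 10
  Z: 10
  U: 13
U has the most first-place votes.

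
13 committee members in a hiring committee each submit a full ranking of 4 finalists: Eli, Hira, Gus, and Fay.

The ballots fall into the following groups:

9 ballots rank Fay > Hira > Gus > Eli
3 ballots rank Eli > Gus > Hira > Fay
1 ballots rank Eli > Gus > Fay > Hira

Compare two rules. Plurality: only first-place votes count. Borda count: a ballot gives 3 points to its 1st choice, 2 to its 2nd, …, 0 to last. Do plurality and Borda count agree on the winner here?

Plurality first-place counts: Eli 4, Hira 0, Gus 0, Fay 9 → Fay.
Borda totals: Eli 12, Hira 21, Gus 17, Fay 28 → Fay.
The two rules agree on Fay.

Yes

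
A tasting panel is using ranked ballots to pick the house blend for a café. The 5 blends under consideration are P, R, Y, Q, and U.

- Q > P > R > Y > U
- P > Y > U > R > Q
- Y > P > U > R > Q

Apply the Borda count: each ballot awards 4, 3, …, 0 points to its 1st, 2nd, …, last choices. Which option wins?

Borda scores:
  P: 3 + 4 + 3 = 10
  R: 2 + 1 + 1 = 4
  Y: 1 + 3 + 4 = 8
  Q: 4 + 0 + 0 = 4
  U: 0 + 2 + 2 = 4
P has the highest total.

P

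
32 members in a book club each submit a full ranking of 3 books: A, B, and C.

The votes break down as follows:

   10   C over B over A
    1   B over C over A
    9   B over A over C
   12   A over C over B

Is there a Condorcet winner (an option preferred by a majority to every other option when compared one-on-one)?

Head-to-head results (32 voters total):
A vs B: B wins 20–12.
A vs C: A wins 21–11.
B vs C: C wins 22–10.
No candidate beats all others: A beats C beats B beats A, a majority cycle.

No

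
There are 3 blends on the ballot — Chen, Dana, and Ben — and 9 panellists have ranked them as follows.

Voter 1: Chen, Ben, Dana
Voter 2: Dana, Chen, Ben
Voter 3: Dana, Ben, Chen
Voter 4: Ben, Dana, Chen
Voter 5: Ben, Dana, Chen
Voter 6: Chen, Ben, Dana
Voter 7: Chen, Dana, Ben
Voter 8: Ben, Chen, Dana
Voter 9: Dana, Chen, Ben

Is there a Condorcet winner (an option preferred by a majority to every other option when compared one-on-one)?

Head-to-head results (9 voters total):
Chen vs Dana: Dana wins 5–4.
Chen vs Ben: Chen wins 5–4.
Dana vs Ben: Ben wins 5–4.
No candidate beats all others: Chen beats Ben beats Dana beats Chen, a majority cycle.

No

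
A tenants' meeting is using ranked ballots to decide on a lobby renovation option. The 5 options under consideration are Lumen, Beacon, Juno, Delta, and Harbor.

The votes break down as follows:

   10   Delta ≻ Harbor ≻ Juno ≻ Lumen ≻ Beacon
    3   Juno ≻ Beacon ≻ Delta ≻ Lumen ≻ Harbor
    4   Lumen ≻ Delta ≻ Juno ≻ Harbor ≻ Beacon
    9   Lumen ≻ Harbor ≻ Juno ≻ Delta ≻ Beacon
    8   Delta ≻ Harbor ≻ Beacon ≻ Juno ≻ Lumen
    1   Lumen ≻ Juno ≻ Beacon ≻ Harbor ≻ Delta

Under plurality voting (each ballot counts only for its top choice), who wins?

Delta

First-place vote totals:
  Lumen: 14
  Beacon: 0
  Juno: 3
  Delta: 18
  Harbor: 0
Delta has the most first-place votes.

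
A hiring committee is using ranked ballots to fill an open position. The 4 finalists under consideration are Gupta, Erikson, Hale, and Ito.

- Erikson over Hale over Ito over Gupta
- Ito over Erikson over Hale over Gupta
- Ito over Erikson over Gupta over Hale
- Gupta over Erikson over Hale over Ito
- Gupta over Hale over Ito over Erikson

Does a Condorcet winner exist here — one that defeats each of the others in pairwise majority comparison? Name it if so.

No Condorcet winner

Head-to-head results (5 voters total):
Gupta vs Erikson: Erikson wins 3–2.
Gupta vs Hale: Gupta wins 3–2.
Gupta vs Ito: Ito wins 3–2.
Erikson vs Hale: Erikson wins 4–1.
Erikson vs Ito: Ito wins 3–2.
Hale vs Ito: Hale wins 3–2.
No candidate beats all others: Gupta beats Hale beats Ito beats Gupta, a majority cycle.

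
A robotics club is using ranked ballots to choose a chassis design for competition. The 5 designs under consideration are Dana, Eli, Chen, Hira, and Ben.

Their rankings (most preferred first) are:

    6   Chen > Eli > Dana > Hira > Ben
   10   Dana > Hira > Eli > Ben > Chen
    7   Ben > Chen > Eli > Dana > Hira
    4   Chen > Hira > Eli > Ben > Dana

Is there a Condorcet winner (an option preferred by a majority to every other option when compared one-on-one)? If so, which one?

No Condorcet winner

Head-to-head results (27 voters total):
Dana vs Eli: Eli wins 17–10.
Dana vs Chen: Chen wins 17–10.
Dana vs Hira: Dana wins 23–4.
Dana vs Ben: Dana wins 16–11.
Eli vs Chen: Chen wins 17–10.
Eli vs Hira: Hira wins 14–13.
Eli vs Ben: Eli wins 20–7.
Chen vs Hira: Chen wins 17–10.
Chen vs Ben: Ben wins 17–10.
Hira vs Ben: Hira wins 20–7.
No candidate beats all others: Dana beats Hira beats Eli beats Dana, a majority cycle.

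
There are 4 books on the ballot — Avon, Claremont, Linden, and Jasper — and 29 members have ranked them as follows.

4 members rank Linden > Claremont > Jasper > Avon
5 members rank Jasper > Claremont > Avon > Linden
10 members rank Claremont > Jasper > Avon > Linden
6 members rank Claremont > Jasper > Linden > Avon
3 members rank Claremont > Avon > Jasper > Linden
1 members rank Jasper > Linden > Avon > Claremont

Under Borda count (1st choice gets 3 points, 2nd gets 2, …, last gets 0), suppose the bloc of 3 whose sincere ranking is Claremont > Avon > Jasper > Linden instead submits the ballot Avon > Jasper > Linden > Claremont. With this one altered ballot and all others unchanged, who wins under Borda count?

Borda totals with the altered ballot: Avon 25, Claremont 66, Linden 23, Jasper 60.
The winner is unchanged: still Claremont.

Claremont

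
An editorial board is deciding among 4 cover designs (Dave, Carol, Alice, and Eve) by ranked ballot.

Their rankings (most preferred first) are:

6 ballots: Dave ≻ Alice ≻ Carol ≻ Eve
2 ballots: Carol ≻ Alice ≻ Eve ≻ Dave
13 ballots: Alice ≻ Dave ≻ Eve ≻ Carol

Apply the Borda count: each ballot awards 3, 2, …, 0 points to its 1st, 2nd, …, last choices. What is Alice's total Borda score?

55

Borda scores:
  Dave: 6·3 + 2·0 + 13·2 = 44
  Carol: 6·1 + 2·3 + 13·0 = 12
  Alice: 6·2 + 2·2 + 13·3 = 55
  Eve: 6·0 + 2·1 + 13·1 = 15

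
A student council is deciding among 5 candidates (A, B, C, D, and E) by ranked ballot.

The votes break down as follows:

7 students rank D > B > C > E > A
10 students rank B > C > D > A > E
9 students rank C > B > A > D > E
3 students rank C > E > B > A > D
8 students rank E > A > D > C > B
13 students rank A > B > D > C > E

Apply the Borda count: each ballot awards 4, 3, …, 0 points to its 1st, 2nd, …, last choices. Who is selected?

B

Borda scores:
  A: 7·0 + 10·1 + 9·2 + 3·1 + 8·3 + 13·4 = 107
  B: 7·3 + 10·4 + 9·3 + 3·2 + 8·0 + 13·3 = 133
  C: 7·2 + 10·3 + 9·4 + 3·4 + 8·1 + 13·1 = 113
  D: 7·4 + 10·2 + 9·1 + 3·0 + 8·2 + 13·2 = 99
  E: 7·1 + 10·0 + 9·0 + 3·3 + 8·4 + 13·0 = 48
B has the highest total.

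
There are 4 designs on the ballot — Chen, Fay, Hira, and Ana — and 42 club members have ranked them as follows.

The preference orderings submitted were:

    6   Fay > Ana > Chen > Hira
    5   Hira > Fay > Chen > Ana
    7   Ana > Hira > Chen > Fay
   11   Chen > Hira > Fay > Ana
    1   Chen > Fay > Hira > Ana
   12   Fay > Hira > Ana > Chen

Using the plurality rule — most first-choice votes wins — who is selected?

First-place vote totals:
  Chen: 12
  Fay: 18
  Hira: 5
  Ana: 7
Fay has the most first-place votes.

Fay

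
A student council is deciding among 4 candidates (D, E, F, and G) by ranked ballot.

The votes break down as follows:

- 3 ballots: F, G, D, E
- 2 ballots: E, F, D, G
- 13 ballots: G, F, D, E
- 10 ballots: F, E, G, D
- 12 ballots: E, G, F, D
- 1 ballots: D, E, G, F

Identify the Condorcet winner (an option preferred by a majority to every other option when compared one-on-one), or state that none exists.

Head-to-head results (41 voters total):
D vs E: E wins 24–17.
D vs F: F wins 40–1.
D vs G: G wins 38–3.
E vs F: F wins 26–15.
E vs G: E wins 25–16.
F vs G: G wins 26–15.
No candidate beats all others: E beats G beats F beats E, a majority cycle.

There is no Condorcet winner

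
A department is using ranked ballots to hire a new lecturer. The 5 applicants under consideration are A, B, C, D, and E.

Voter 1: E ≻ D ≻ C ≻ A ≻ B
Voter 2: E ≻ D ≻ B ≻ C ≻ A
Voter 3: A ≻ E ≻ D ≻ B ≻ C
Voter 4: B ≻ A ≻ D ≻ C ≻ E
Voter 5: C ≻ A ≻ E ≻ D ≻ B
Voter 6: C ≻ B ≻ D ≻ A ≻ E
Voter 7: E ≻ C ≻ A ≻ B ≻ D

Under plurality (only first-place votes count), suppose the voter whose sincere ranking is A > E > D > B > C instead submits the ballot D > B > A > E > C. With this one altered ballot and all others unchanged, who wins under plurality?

First-place totals with the altered ballot: A 0, B 1, C 2, D 1, E 3.
The winner is unchanged: still E.

E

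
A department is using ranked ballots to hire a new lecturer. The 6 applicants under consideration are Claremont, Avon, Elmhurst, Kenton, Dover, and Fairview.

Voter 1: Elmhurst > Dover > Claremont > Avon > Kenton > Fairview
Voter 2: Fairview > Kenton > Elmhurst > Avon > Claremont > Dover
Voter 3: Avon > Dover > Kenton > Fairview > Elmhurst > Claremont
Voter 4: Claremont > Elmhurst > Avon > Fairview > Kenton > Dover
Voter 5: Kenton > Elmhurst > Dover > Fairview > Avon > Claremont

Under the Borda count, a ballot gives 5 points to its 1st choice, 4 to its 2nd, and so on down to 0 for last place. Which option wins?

Elmhurst

Borda scores:
  Claremont: 3 + 1 + 0 + 5 + 0 = 9
  Avon: 2 + 2 + 5 + 3 + 1 = 13
  Elmhurst: 5 + 3 + 1 + 4 + 4 = 17
  Kenton: 1 + 4 + 3 + 1 + 5 = 14
  Dover: 4 + 0 + 4 + 0 + 3 = 11
  Fairview: 0 + 5 + 2 + 2 + 2 = 11
Elmhurst has the highest total.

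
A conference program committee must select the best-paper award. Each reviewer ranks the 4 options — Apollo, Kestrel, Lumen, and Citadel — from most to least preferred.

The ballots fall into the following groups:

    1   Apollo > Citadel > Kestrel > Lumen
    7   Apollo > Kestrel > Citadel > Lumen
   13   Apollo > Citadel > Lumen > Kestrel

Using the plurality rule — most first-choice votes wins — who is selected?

Apollo

First-place vote totals:
  Apollo: 21
  Kestrel: 0
  Lumen: 0
  Citadel: 0
Apollo has the most first-place votes.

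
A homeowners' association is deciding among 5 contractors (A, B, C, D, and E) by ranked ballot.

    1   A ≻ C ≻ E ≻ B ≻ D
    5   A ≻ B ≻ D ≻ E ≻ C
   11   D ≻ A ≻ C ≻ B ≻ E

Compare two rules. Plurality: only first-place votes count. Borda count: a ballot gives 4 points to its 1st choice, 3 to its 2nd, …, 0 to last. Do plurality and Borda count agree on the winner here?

Plurality first-place counts: A 6, B 0, C 0, D 11, E 0 → D.
Borda totals: A 57, B 27, C 25, D 54, E 7 → A.
The two rules disagree: plurality picks D, Borda picks A.

No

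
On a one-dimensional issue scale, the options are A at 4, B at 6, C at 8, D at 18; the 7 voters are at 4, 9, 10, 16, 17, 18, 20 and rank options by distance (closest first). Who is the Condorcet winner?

D

With single-peaked preferences on a line, the Condorcet winner is the candidate closest to the median voter.
The median voter (position 16) is closest to D at 18.
Check: D vs B — voters closer to D: 4 of 7.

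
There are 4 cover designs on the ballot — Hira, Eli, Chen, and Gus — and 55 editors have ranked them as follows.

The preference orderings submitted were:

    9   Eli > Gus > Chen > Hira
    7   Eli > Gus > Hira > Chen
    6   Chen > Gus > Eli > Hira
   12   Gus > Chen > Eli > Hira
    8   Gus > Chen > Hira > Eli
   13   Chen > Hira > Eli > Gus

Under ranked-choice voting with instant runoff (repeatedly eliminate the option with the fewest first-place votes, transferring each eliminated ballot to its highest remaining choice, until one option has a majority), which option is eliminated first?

Round 1: Gus 20, Chen 19, Eli 16, Hira 0. Hira has the fewest and is eliminated.
Round 2: Gus 20, Chen 19, Eli 16. Eli has the fewest and is eliminated.
Round 3: Gus 36, Chen 19. Gus has a majority.

Hira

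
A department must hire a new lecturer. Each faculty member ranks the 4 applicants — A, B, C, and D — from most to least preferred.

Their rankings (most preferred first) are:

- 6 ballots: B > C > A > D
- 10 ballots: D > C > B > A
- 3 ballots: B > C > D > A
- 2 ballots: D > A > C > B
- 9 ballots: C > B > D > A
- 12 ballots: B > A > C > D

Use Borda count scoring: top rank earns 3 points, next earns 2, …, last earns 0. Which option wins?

B

Borda scores:
  A: 6·1 + 10·0 + 3·0 + 2·2 + 9·0 + 12·2 = 34
  B: 6·3 + 10·1 + 3·3 + 2·0 + 9·2 + 12·3 = 91
  C: 6·2 + 10·2 + 3·2 + 2·1 + 9·3 + 12·1 = 79
  D: 6·0 + 10·3 + 3·1 + 2·3 + 9·1 + 12·0 = 48
B has the highest total.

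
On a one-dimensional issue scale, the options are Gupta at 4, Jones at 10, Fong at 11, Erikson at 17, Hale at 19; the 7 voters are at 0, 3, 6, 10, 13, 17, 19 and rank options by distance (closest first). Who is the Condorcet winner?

Jones

With single-peaked preferences on a line, the Condorcet winner is the candidate closest to the median voter.
The median voter (position 10) is closest to Jones at 10.
Check: Jones vs Hale — voters closer to Jones: 5 of 7.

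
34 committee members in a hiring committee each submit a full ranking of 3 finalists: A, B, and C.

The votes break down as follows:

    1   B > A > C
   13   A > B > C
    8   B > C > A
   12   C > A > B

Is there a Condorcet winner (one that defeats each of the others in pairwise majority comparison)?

No

Head-to-head results (34 voters total):
A vs B: A wins 25–9.
A vs C: C wins 20–14.
B vs C: B wins 22–12.
No candidate beats all others: A beats B beats C beats A, a majority cycle.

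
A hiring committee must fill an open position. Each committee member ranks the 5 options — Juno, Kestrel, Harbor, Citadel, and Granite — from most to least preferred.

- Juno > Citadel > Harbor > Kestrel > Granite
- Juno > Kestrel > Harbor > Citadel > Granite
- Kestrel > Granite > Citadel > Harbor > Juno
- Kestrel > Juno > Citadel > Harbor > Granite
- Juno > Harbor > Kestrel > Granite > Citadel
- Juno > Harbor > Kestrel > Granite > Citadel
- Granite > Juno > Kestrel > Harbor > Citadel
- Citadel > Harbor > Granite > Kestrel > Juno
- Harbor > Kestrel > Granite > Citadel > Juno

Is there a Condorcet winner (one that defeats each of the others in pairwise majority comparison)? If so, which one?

Juno

Head-to-head results (9 voters total):
Juno vs Kestrel: Juno wins 5–4.
Juno vs Harbor: Juno wins 6–3.
Juno vs Citadel: Juno wins 6–3.
Juno vs Granite: Juno wins 5–4.
Kestrel vs Harbor: Harbor wins 5–4.
Kestrel vs Citadel: Kestrel wins 7–2.
Kestrel vs Granite: Kestrel wins 7–2.
Harbor vs Citadel: Harbor wins 5–4.
Harbor vs Granite: Harbor wins 7–2.
Citadel vs Granite: Granite wins 5–4.
Juno beats each rival — Kestrel (5–4), Harbor (6–3), Citadel (6–3), Granite (5–4) — so Juno is the Condorcet winner.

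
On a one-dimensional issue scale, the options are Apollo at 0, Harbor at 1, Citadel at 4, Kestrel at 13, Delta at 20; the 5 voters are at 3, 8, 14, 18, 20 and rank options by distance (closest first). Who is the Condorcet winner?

With single-peaked preferences on a line, the Condorcet winner is the candidate closest to the median voter.
The median voter (position 14) is closest to Kestrel at 13.
Check: Kestrel vs Apollo — voters closer to Kestrel: 4 of 5.

Kestrel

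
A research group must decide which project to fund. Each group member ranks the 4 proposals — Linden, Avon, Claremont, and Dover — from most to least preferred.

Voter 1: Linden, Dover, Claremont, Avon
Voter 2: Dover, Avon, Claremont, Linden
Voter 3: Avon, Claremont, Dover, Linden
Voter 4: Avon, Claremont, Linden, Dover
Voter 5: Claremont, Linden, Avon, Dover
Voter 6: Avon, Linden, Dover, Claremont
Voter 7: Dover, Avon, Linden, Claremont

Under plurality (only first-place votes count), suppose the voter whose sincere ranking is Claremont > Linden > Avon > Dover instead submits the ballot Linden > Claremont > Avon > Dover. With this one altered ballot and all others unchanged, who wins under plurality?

Avon

First-place totals with the altered ballot: Linden 2, Avon 3, Claremont 0, Dover 2.
The winner is unchanged: still Avon.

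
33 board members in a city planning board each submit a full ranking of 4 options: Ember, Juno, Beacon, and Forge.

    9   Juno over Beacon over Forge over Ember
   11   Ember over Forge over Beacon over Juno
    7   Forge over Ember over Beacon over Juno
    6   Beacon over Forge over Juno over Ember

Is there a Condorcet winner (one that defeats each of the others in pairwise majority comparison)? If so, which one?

Forge

Head-to-head results (33 voters total):
Ember vs Juno: Ember wins 18–15.
Ember vs Beacon: Ember wins 18–15.
Ember vs Forge: Forge wins 22–11.
Juno vs Beacon: Beacon wins 24–9.
Juno vs Forge: Forge wins 24–9.
Beacon vs Forge: Forge wins 18–15.
Forge beats each rival — Ember (22–11), Juno (24–9), Beacon (18–15) — so Forge is the Condorcet winner.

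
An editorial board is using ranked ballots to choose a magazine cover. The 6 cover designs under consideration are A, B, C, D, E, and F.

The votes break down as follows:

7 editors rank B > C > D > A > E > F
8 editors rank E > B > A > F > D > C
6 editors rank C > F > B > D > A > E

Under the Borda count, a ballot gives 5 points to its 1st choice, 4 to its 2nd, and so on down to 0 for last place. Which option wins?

B

Borda scores:
  A: 7·2 + 8·3 + 6·1 = 44
  B: 7·5 + 8·4 + 6·3 = 85
  C: 7·4 + 8·0 + 6·5 = 58
  D: 7·3 + 8·1 + 6·2 = 41
  E: 7·1 + 8·5 + 6·0 = 47
  F: 7·0 + 8·2 + 6·4 = 40
B has the highest total.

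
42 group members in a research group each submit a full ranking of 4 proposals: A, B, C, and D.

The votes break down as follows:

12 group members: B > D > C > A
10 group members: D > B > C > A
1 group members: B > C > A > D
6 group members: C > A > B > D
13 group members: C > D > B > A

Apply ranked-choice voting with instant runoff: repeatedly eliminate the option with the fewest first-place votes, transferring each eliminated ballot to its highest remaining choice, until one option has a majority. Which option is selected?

B

Round 1: C 19, B 13, D 10, A 0. A has the fewest and is eliminated.
Round 2: C 19, B 13, D 10. D has the fewest and is eliminated.
Round 3: B 23, C 19. B has a majority.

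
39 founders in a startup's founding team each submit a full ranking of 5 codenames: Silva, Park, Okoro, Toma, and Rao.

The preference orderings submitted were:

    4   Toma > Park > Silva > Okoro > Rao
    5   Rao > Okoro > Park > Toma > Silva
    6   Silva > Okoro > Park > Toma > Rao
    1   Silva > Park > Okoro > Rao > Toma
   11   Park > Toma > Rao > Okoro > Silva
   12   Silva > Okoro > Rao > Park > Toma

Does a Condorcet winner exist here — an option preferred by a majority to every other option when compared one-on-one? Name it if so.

Head-to-head results (39 voters total):
Silva vs Park: Park wins 20–19.
Silva vs Okoro: Silva wins 23–16.
Silva vs Toma: Toma wins 20–19.
Silva vs Rao: Silva wins 23–16.
Park vs Okoro: Okoro wins 23–16.
Park vs Toma: Park wins 35–4.
Park vs Rao: Park wins 22–17.
Okoro vs Toma: Okoro wins 24–15.
Okoro vs Rao: Okoro wins 23–16.
Toma vs Rao: Toma wins 21–18.
No candidate beats all others: Silva beats Okoro beats Park beats Silva, a majority cycle.

There is no Condorcet winner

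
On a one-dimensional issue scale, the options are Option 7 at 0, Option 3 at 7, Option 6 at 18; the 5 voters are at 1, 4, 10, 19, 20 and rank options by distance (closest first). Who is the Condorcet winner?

Option 3

With single-peaked preferences on a line, the Condorcet winner is the candidate closest to the median voter.
The median voter (position 10) is closest to Option 3 at 7.
Check: Option 3 vs Option 6 — voters closer to Option 3: 3 of 5.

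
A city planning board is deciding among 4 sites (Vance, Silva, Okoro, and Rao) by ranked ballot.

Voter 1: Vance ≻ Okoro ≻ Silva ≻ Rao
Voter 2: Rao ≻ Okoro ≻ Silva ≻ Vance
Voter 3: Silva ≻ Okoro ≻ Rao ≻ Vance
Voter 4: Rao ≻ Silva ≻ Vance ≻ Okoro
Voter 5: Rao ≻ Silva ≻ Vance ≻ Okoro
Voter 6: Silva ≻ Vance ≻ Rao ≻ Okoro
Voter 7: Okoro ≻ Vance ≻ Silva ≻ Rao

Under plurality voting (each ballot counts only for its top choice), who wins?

First-place vote totals:
  Vance: 1
  Silva: 2
  Okoro: 1
  Rao: 3
Rao has the most first-place votes.

Rao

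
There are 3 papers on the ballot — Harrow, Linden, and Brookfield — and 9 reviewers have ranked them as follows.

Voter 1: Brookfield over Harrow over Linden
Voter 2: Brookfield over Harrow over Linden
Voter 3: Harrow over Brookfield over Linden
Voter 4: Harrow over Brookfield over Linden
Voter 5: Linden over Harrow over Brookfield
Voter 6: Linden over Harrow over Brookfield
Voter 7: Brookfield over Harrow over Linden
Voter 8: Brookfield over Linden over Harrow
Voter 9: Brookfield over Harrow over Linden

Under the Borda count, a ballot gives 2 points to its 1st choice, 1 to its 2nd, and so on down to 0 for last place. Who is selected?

Brookfield

Borda scores:
  Harrow: 1 + 1 + 2 + 2 + 1 + 1 + 1 + 0 + 1 = 10
  Linden: 0 + 0 + 0 + 0 + 2 + 2 + 0 + 1 + 0 = 5
  Brookfield: 2 + 2 + 1 + 1 + 0 + 0 + 2 + 2 + 2 = 12
Brookfield has the highest total.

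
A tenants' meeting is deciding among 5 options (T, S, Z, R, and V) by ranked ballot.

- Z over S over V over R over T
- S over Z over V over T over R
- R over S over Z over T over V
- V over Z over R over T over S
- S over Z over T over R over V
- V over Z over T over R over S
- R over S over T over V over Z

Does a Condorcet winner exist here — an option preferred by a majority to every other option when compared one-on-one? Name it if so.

Head-to-head results (7 voters total):
T vs S: S wins 5–2.
T vs Z: Z wins 6–1.
T vs R: R wins 4–3.
T vs V: V wins 4–3.
S vs Z: S wins 4–3.
S vs R: R wins 4–3.
S vs V: S wins 5–2.
Z vs R: Z wins 5–2.
Z vs V: Z wins 4–3.
R vs V: V wins 4–3.
No candidate beats all others: S beats Z beats R beats S, a majority cycle.

None — there is no Condorcet winner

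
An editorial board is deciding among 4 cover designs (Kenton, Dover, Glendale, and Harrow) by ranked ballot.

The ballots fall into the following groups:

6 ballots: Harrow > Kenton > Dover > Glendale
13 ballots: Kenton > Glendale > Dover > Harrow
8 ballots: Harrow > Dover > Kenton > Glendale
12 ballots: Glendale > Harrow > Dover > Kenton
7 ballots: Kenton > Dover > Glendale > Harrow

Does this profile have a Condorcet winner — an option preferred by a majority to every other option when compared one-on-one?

No

Head-to-head results (46 voters total):
Kenton vs Dover: Kenton wins 26–20.
Kenton vs Glendale: Kenton wins 34–12.
Kenton vs Harrow: Harrow wins 26–20.
Dover vs Glendale: Glendale wins 25–21.
Dover vs Harrow: Harrow wins 26–20.
Glendale vs Harrow: Glendale wins 32–14.
No candidate beats all others: Kenton beats Glendale beats Harrow beats Kenton, a majority cycle.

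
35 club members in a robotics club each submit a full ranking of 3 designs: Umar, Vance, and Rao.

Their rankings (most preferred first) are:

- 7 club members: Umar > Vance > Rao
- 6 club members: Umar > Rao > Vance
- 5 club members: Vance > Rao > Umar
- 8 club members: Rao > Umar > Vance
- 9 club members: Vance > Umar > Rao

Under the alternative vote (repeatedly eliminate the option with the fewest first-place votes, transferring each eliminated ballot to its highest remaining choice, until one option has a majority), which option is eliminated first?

Rao

Round 1: Vance 14, Umar 13, Rao 8. Rao has the fewest and is eliminated.
Round 2: Umar 21, Vance 14. Umar has a majority.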